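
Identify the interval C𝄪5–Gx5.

Counting letters C–D–E–F–G gives a fifth.
C##→G## = 7 semitones, exactly the perfect fifth.

perfect fifth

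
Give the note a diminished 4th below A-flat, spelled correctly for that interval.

E

A fourth below A lands on the letter E.
A diminished fourth spans 4 semitones, so Ab moves to pitch class 4. On the letter E that is E.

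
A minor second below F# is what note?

F down a major second is Eb, so the target letter is E.
From F#, a minor second is 1 semitone down: E#.

E#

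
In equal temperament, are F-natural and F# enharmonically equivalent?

No

F is pitch class 5; F# is pitch class 6.
The pitch classes differ (5 vs. 6), so they are not enharmonic equivalents.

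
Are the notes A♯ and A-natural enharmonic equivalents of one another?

No

Two spellings are enharmonically equivalent only if they share a pitch class.
Here A# → 10, A → 9; 9 ≠ 10, so they are not.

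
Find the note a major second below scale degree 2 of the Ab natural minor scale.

Ab

Scale degree 2 of Ab natural minor is Bb.
A major second (2 semitones) below Bb lands on the letter A, giving Ab.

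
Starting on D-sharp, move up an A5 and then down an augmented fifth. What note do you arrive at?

An augmented fifth up from D# is A## (letter A, 8 semitones up).
An augmented fifth down from A## is D# (letter D, 8 semitones down).

D#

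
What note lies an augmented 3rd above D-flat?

A third above D lands on the letter F.
An augmented third spans 5 semitones, so Db moves to pitch class 6. On the letter F that is F#.

F#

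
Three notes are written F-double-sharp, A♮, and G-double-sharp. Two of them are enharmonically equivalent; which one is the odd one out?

F##

In 12-tone equal temperament, enharmonic equivalents share a pitch class. F## is pitch class 7; A is pitch class 9; G## is pitch class 9.
A and G## share pitch class 9, while F## is pitch class 7.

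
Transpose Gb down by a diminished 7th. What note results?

A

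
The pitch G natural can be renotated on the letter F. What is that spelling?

F##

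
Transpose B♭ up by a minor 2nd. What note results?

Cb

B up a major second is C#, so the target letter is C.
From Bb, a minor second is 1 semitone up: Cb.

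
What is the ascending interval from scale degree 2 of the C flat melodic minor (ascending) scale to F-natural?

Scale degree 2 of Cb melodic minor (ascending) is Db.
Db up to F: letters D→F make it a third; 4 semitones makes it major.

major third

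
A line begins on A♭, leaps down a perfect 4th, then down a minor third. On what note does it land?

C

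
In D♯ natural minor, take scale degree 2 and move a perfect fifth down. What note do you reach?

Scale degree 2 of D# natural minor is E#.
A perfect fifth (7 semitones) below E# lands on the letter A, giving A#.

A#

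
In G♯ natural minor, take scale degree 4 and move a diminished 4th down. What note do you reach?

Scale degree 4 of G# natural minor is C#.
A diminished fourth (4 semitones) below C# lands on the letter G, giving G##.

G##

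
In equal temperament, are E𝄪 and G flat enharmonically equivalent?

Yes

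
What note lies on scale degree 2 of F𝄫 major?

Gbb

Degree 2 takes the letter 1 step above F, which is G.
In major, degree 2 sits 2 semitones above the tonic. Fbb + 2 semitones is pitch class 5, spelled on G as Gbb.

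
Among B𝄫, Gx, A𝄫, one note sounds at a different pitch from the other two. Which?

In 12-tone equal temperament, enharmonic equivalents share a pitch class. Bbb is pitch class 9; G## is pitch class 9; Abb is pitch class 7.
Bbb and G## share pitch class 9, while Abb is pitch class 7.

Abb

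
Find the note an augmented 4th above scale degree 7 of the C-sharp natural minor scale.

E#

Scale degree 7 of C# natural minor is B.
An augmented fourth (6 semitones) above B lands on the letter E, giving E#.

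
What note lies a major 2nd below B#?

B down a major second is A, so the target letter is A.
From B#, a major second is 2 semitones down: A#.

A#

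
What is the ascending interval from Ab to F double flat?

Counting letters A–B–C–D–E–F gives a sixth.
Ab→Fbb = 7 semitones, 2 narrower than the major sixth (9), so diminished.

diminished sixth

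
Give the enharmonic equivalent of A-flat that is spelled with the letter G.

G#

Plain G sits 1 semitone below Ab, so on the letter G the same pitch needs a sharp: G#.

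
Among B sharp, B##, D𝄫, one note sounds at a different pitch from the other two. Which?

In 12-tone equal temperament, enharmonic equivalents share a pitch class. B# is pitch class 0; B## is pitch class 1; Dbb is pitch class 0.
B# and Dbb share pitch class 0, while B## is pitch class 1.

B##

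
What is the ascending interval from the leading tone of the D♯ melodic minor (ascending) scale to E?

The leading tone of D# melodic minor (ascending) is C##.
C## up to E: letters C→E make it a third; 2 semitones makes it diminished.

diminished third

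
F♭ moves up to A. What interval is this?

augmented third

Counting letters F–G–A gives a third.
Fb→A = 5 semitones, 1 wider than the major third (4), so augmented.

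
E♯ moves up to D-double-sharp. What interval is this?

major seventh

Counting letters E–F–G–A–B–C–D gives a seventh.
E#→D## = 11 semitones, exactly the major seventh.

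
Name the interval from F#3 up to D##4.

Counting letters F–G–A–B–C–D gives a sixth.
F#→D## = 10 semitones, 1 wider than the major sixth (9), so augmented.

augmented sixth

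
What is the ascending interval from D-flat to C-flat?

The letter names run D→C, a span of 6 letter steps, so the interval is some kind of seventh.
Db to Cb is 10 semitones. A major seventh is 11, so 10 makes it minor.

minor seventh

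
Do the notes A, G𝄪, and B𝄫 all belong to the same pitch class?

Yes

A is pitch class 9; G## is pitch class 9; Bbb is pitch class 9.
All spellings map to pitch class 9, so they are enharmonically equivalent.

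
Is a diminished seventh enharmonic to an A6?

No

A diminished seventh spans 9 semitones; an augmented sixth spans 10.
The spans differ, so they are not enharmonic equivalents.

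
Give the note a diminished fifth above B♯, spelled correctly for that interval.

A fifth above B lands on the letter F.
A diminished fifth spans 6 semitones, so B# moves to pitch class 6. On the letter F that is F#.

F#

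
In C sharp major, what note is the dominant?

G#

The C# major scale runs C# D# E# F# G# A# B#.
Degree 5 is G#.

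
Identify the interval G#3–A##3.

augmented second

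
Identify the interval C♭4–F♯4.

doubly augmented fourth

The letter names run C→F, a span of 3 letter steps, so the interval is some kind of fourth.
Cb to F# is 7 semitones. A perfect fourth is 5, so 7 makes it doubly augmented.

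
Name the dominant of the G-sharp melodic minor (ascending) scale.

D#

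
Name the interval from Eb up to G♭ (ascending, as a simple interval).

The letter names run E→G, a span of 2 letter steps, so the interval is some kind of third.
Eb to Gb is 3 semitones. A major third is 4, so 3 makes it minor.

minor third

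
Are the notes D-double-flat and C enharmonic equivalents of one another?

Dbb is pitch class 0; C is pitch class 0.
All spellings map to pitch class 0, so they are enharmonically equivalent.

Yes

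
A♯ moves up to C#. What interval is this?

minor third

Counting letters A–B–C gives a third.
A#→C# = 3 semitones, 1 narrower than the major third (4), so minor.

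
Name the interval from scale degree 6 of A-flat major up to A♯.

augmented third

Scale degree 6 of Ab major is F.
F up to A#: letters F→A make it a third; 5 semitones makes it augmented.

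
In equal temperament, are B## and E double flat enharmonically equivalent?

Two spellings are enharmonically equivalent only if they share a pitch class.
Here B## → 1, Ebb → 2; 1 ≠ 2, so they are not.

No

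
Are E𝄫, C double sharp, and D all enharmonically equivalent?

Yes

Ebb is pitch class 2; C## is pitch class 2; D is pitch class 2.
All spellings map to pitch class 2, so they are enharmonically equivalent.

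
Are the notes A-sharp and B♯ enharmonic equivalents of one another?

A# is pitch class 10; B# is pitch class 0.
The pitch classes differ (10 vs. 0), so they are not enharmonic equivalents.

No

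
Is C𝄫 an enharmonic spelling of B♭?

Yes

Cbb = pitch class 10 and Bb = pitch class 10 — the same pitch class, so they are enharmonic equivalents.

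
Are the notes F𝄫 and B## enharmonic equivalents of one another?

No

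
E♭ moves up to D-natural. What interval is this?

The letter names run E→D, a span of 6 letter steps, so the interval is some kind of seventh.
Eb to D is 11 semitones. A major seventh is 11, so 11 makes it major.

major seventh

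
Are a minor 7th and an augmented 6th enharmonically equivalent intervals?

A minor seventh spans 10 semitones; an augmented sixth spans 10.
They are enharmonically equivalent.

Yes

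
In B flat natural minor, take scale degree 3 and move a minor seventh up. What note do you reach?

Cb

Scale degree 3 of Bb natural minor is Db.
A minor seventh (10 semitones) above Db lands on the letter C, giving Cb.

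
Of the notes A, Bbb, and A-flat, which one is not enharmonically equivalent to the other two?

Ab

In 12-tone equal temperament, enharmonic equivalents share a pitch class. A is pitch class 9; Bbb is pitch class 9; Ab is pitch class 8.
A and Bbb share pitch class 9, while Ab is pitch class 8.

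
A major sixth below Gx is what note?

B#

G down a major sixth is Bb, so the target letter is B.
From G##, a major sixth is 9 semitones down: B#.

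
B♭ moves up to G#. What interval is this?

The letter names run B→G, a span of 5 letter steps, so the interval is some kind of sixth.
Bb to G# is 10 semitones. A major sixth is 9, so 10 makes it augmented.

augmented sixth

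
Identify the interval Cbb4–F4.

doubly augmented fourth

The letter names run C→F, a span of 3 letter steps, so the interval is some kind of fourth.
Cbb to F is 7 semitones. A perfect fourth is 5, so 7 makes it doubly augmented.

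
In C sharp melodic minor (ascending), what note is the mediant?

E

Degree 3 takes the letter 2 steps above C, which is E.
In melodic minor (ascending), degree 3 sits 3 semitones above the tonic. C# + 3 semitones is pitch class 4, spelled on E as E.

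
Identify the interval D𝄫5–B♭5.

augmented sixth

Counting letters D–E–F–G–A–B gives a sixth.
Dbb→Bb = 10 semitones, 1 wider than the major sixth (9), so augmented.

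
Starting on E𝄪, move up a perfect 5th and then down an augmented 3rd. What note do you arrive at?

G#

A perfect fifth up from E## is B## (letter B, 7 semitones up).
An augmented third down from B## is G# (letter G, 5 semitones down).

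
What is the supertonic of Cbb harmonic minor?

Degree 2 takes the letter 1 step above C, which is D.
In harmonic minor, degree 2 sits 2 semitones above the tonic. Cbb + 2 semitones is pitch class 0, spelled on D as Dbb.

Dbb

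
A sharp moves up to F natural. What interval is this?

The letter names run A→F, a span of 5 letter steps, so the interval is some kind of sixth.
A# to F is 7 semitones. A major sixth is 9, so 7 makes it diminished.

diminished sixth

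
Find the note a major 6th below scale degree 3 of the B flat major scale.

F

Scale degree 3 of Bb major is D.
A major sixth (9 semitones) below D lands on the letter F, giving F.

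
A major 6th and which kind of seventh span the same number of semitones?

A major sixth spans 9 semitones.
A seventh spanning 9 semitones is diminished (the major seventh is 11).

diminished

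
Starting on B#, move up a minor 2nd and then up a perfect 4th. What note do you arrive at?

F#

A minor second up from B# is C# (letter C, 1 semitone up).
A perfect fourth up from C# is F# (letter F, 5 semitones up).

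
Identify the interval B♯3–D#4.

minor third

The letter names run B→D, a span of 2 letter steps, so the interval is some kind of third.
B# to D# is 3 semitones. A major third is 4, so 3 makes it minor.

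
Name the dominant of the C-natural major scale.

Degree 5 takes the letter 4 steps above C, which is G.
In major, degree 5 sits 7 semitones above the tonic. C + 7 semitones is pitch class 7, spelled on G as G.

G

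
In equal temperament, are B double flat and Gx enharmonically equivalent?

Bbb = pitch class 9 and G## = pitch class 9 — the same pitch class, so they are enharmonic equivalents.

Yes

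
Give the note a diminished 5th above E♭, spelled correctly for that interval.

E up a perfect fifth is B, so the target letter is B.
From Eb, a diminished fifth is 6 semitones up: Bbb.

Bbb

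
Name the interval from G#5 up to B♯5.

Counting letters G–A–B gives a third.
G#→B# = 4 semitones, exactly the major third.

major third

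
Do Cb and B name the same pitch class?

Cb is pitch class 11; B is pitch class 11.
All spellings map to pitch class 11, so they are enharmonically equivalent.

Yes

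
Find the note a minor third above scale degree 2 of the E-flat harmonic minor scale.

Scale degree 2 of Eb harmonic minor is F.
A minor third (3 semitones) above F lands on the letter A, giving Ab.

Ab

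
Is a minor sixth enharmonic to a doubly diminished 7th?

A minor sixth spans 8 semitones; a doubly diminished seventh spans 8.
They are enharmonically equivalent.

Yes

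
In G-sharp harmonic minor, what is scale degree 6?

Degree 6 takes the letter 5 steps above G, which is E.
In harmonic minor, degree 6 sits 8 semitones above the tonic. G# + 8 semitones is pitch class 4, spelled on E as E.

E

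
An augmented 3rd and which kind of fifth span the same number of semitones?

An augmented third spans 5 semitones.
A fifth spanning 5 semitones is doubly diminished (the perfect fifth is 7).

doubly diminished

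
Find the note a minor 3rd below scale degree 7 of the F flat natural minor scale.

Scale degree 7 of Fb natural minor is Ebb.
A minor third (3 semitones) below Ebb lands on the letter C, giving Cb.

Cb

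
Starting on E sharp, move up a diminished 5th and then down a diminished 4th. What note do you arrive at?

A diminished fifth up from E# is B (letter B, 6 semitones up).
A diminished fourth down from B is F## (letter F, 4 semitones down).

F##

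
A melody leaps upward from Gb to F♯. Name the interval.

augmented seventh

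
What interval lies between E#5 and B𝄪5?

The letter names run E→B, a span of 4 letter steps, so the interval is some kind of fifth.
E# to B## is 8 semitones. A perfect fifth is 7, so 8 makes it augmented.

augmented fifth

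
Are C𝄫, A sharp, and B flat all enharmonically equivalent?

Cbb = pitch class 10 and A# = pitch class 10 and Bb = pitch class 10 — the same pitch class, so they are enharmonic equivalents.

Yes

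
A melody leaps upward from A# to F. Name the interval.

Counting letters A–B–C–D–E–F gives a sixth.
A#→F = 7 semitones, 2 narrower than the major sixth (9), so diminished.

diminished sixth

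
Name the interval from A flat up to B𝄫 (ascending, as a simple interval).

minor second

The letter names run A→B, a span of 1 letter step, so the interval is some kind of second.
Ab to Bbb is 1 semitone. A major second is 2, so 1 makes it minor.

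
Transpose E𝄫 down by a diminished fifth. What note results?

Ab

E down a perfect fifth is A, so the target letter is A.
From Ebb, a diminished fifth is 6 semitones down: Ab.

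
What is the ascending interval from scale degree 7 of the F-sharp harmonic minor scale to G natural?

Scale degree 7 of F# harmonic minor is E#.
E# up to G: letters E→G make it a third; 2 semitones makes it diminished.

diminished third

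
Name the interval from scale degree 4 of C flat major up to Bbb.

perfect fourth

Scale degree 4 of Cb major is Fb.
Fb up to Bbb: letters F→B make it a fourth; 5 semitones makes it perfect.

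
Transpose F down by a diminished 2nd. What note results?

E#

F down a major second is Eb, so the target letter is E.
From F, a diminished second is 0 semitones down: E#.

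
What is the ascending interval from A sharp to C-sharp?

minor third

Counting letters A–B–C gives a third.
A#→C# = 3 semitones, 1 narrower than the major third (4), so minor.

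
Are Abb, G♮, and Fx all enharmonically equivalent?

Abb = pitch class 7 and G = pitch class 7 and F## = pitch class 7 — the same pitch class, so they are enharmonic equivalents.

Yes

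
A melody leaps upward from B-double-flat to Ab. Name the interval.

major seventh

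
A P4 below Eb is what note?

Bb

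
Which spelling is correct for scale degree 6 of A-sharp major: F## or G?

Each scale degree takes a distinct letter name. Degree 6 of a scale on A must use the letter F.
F## and G are enharmonically the same pitch, but only F## uses the letter F, so it is the correct spelling here.

F##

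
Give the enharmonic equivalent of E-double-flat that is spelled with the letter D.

Plain D sits at the same pitch as Ebb, so on the letter D the same pitch needs a natural: D.

D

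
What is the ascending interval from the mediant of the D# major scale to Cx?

The mediant of D# major is F##.
F## up to C##: letters F→C make it a fifth; 7 semitones makes it perfect.

perfect fifth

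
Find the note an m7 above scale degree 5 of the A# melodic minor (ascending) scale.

Scale degree 5 of A# melodic minor (ascending) is E#.
A minor seventh (10 semitones) above E# lands on the letter D, giving D#.

D#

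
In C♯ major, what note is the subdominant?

F#

Degree 4 takes the letter 3 steps above C, which is F.
In major, degree 4 sits 5 semitones above the tonic. C# + 5 semitones is pitch class 6, spelled on F as F#.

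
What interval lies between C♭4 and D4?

Counting letters C–D gives a second.
Cb→D = 3 semitones, 1 wider than the major second (2), so augmented.

augmented second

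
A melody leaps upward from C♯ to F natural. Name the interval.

The letter names run C→F, a span of 3 letter steps, so the interval is some kind of fourth.
C# to F is 4 semitones. A perfect fourth is 5, so 4 makes it diminished.

diminished fourth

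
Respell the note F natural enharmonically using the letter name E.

E#

Plain E sits 1 semitone below F, so on the letter E the same pitch needs a sharp: E#.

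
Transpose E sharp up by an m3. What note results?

G#

A third above E lands on the letter G.
A minor third spans 3 semitones, so E# moves to pitch class 8. On the letter G that is G#.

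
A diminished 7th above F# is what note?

A seventh above F lands on the letter E.
A diminished seventh spans 9 semitones, so F# moves to pitch class 3. On the letter E that is Eb.

Eb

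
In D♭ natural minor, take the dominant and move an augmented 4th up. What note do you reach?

D

The dominant of Db natural minor is Ab.
An augmented fourth (6 semitones) above Ab lands on the letter D, giving D.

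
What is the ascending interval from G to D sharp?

augmented fifth

The letter names run G→D, a span of 4 letter steps, so the interval is some kind of fifth.
G to D# is 8 semitones. A perfect fifth is 7, so 8 makes it augmented.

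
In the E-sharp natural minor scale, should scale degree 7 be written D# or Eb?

Each scale degree takes a distinct letter name. Degree 7 of a scale on E must use the letter D.
D# and Eb are enharmonically the same pitch, but only D# uses the letter D, so it is the correct spelling here.

D#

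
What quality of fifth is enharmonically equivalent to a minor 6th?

augmented

A minor sixth spans 8 semitones.
A fifth spanning 8 semitones is augmented (the perfect fifth is 7).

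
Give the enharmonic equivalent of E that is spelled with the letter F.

Fb

Plain F sits 1 semitone above E, so on the letter F the same pitch needs a flat: Fb.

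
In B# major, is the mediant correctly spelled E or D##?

D##

Each scale degree takes a distinct letter name. Degree 3 of a scale on B must use the letter D.
D## and E are enharmonically the same pitch, but only D## uses the letter D, so it is the correct spelling here.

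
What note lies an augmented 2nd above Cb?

D

C up a major second is D, so the target letter is D.
From Cb, an augmented second is 3 semitones up: D.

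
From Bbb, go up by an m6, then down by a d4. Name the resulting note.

Db

A minor sixth up from Bbb is Gbb (letter G, 8 semitones up).
A diminished fourth down from Gbb is Db (letter D, 4 semitones down).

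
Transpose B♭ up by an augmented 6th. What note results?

G#

B up a major sixth is G#, so the target letter is G.
From Bb, an augmented sixth is 10 semitones up: G#.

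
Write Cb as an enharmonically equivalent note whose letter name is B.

B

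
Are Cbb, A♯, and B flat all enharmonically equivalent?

Cbb is pitch class 10; A# is pitch class 10; Bb is pitch class 10.
All spellings map to pitch class 10, so they are enharmonically equivalent.

Yes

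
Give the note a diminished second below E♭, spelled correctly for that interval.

D#

A second below E lands on the letter D.
A diminished second spans 0 semitones, so Eb moves to pitch class 3. On the letter D that is D#.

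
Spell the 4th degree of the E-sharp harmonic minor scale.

Degree 4 takes the letter 3 steps above E, which is A.
In harmonic minor, degree 4 sits 5 semitones above the tonic. E# + 5 semitones is pitch class 10, spelled on A as A#.

A#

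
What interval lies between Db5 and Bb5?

major sixth

Counting letters D–E–F–G–A–B gives a sixth.
Db→Bb = 9 semitones, exactly the major sixth.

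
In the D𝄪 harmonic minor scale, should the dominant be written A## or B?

A##

Each scale degree takes a distinct letter name. Degree 5 of a scale on D must use the letter A.
A## and B are enharmonically the same pitch, but only A## uses the letter A, so it is the correct spelling here.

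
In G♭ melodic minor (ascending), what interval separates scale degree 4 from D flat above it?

Scale degree 4 of Gb melodic minor (ascending) is Cb.
Cb up to Db: letters C→D make it a second; 2 semitones makes it major.

major second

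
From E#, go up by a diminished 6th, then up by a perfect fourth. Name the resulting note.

A diminished sixth up from E# is C (letter C, 7 semitones up).
A perfect fourth up from C is F (letter F, 5 semitones up).

F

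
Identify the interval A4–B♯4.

augmented second

The letter names run A→B, a span of 1 letter step, so the interval is some kind of second.
A to B# is 3 semitones. A major second is 2, so 3 makes it augmented.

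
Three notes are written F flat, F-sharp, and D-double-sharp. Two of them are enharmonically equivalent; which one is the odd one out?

F#

In 12-tone equal temperament, enharmonic equivalents share a pitch class. Fb is pitch class 4; F# is pitch class 6; D## is pitch class 4.
Fb and D## share pitch class 4, while F# is pitch class 6.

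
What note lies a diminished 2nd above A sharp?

A up a major second is B, so the target letter is B.
From A#, a diminished second is 0 semitones up: Bb.

Bb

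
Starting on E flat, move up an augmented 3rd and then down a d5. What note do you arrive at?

C##

An augmented third up from Eb is G# (letter G, 5 semitones up).
A diminished fifth down from G# is C## (letter C, 6 semitones down).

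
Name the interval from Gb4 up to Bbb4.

Counting letters G–A–B gives a third.
Gb→Bbb = 3 semitones, 1 narrower than the major third (4), so minor.

minor third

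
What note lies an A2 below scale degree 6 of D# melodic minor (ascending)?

A

Scale degree 6 of D# melodic minor (ascending) is B#.
An augmented second (3 semitones) below B# lands on the letter A, giving A.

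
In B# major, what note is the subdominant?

E#

Degree 4 takes the letter 3 steps above B, which is E.
In major, degree 4 sits 5 semitones above the tonic. B# + 5 semitones is pitch class 5, spelled on E as E#.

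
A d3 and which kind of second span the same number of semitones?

A diminished third spans 2 semitones.
A second spanning 2 semitones is major (the major second is 2).

major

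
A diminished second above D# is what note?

D up a major second is E, so the target letter is E.
From D#, a diminished second is 0 semitones up: Eb.

Eb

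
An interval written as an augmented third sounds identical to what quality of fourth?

perfect

An augmented third spans 5 semitones.
A fourth spanning 5 semitones is perfect (the perfect fourth is 5).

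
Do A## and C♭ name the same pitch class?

Yes

A## = pitch class 11 and Cb = pitch class 11 — the same pitch class, so they are enharmonic equivalents.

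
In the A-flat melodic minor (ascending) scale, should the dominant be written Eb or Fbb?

Eb

Each scale degree takes a distinct letter name. Degree 5 of a scale on A must use the letter E.
Eb and Fbb are enharmonically the same pitch, but only Eb uses the letter E, so it is the correct spelling here.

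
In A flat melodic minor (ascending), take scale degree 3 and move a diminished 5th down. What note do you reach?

F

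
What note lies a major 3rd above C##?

E##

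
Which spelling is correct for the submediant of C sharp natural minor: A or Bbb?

Each scale degree takes a distinct letter name. Degree 6 of a scale on C must use the letter A.
A and Bbb are enharmonically the same pitch, but only A uses the letter A, so it is the correct spelling here.

A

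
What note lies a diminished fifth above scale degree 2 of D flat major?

Bbb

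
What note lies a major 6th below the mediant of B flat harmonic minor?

The mediant of Bb harmonic minor is Db.
A major sixth (9 semitones) below Db lands on the letter F, giving Fb.

Fb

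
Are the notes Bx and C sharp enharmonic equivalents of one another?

B## = pitch class 1 and C# = pitch class 1 — the same pitch class, so they are enharmonic equivalents.

Yes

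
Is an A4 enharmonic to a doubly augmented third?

An augmented fourth spans 6 semitones; a doubly augmented third spans 6.
They are enharmonically equivalent.

Yes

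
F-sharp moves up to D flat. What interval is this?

diminished sixth

The letter names run F→D, a span of 5 letter steps, so the interval is some kind of sixth.
F# to Db is 7 semitones. A major sixth is 9, so 7 makes it diminished.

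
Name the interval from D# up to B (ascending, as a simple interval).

The letter names run D→B, a span of 5 letter steps, so the interval is some kind of sixth.
D# to B is 8 semitones. A major sixth is 9, so 8 makes it minor.

minor sixth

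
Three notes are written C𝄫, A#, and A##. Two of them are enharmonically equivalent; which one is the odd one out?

A##

In 12-tone equal temperament, enharmonic equivalents share a pitch class. Cbb is pitch class 10; A# is pitch class 10; A## is pitch class 11.
Cbb and A# share pitch class 10, while A## is pitch class 11.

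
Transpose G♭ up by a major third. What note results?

Bb

G up a major third is B, so the target letter is B.
From Gb, a major third is 4 semitones up: Bb.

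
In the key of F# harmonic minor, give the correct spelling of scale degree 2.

Degree 2 takes the letter 1 step above F, which is G.
In harmonic minor, degree 2 sits 2 semitones above the tonic. F# + 2 semitones is pitch class 8, spelled on G as G#.

G#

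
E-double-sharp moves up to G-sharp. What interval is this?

diminished third

Counting letters E–F–G gives a third.
E##→G# = 2 semitones, 2 narrower than the major third (4), so diminished.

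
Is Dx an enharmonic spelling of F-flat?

Yes

D## is pitch class 4; Fb is pitch class 4.
All spellings map to pitch class 4, so they are enharmonically equivalent.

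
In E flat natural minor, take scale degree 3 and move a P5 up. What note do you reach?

Db

Scale degree 3 of Eb natural minor is Gb.
A perfect fifth (7 semitones) above Gb lands on the letter D, giving Db.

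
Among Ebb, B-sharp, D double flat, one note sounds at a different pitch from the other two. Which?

Ebb

In 12-tone equal temperament, enharmonic equivalents share a pitch class. Ebb is pitch class 2; B# is pitch class 0; Dbb is pitch class 0.
B# and Dbb share pitch class 0, while Ebb is pitch class 2.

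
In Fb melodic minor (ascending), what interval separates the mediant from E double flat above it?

perfect fifth

The mediant of Fb melodic minor (ascending) is Abb.
Abb up to Ebb: letters A→E make it a fifth; 7 semitones makes it perfect.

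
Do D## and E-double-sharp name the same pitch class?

No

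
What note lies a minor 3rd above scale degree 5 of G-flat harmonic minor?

Fb

Scale degree 5 of Gb harmonic minor is Db.
A minor third (3 semitones) above Db lands on the letter F, giving Fb.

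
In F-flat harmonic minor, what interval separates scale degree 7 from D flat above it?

minor seventh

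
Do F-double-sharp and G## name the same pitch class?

F## is pitch class 7; G## is pitch class 9.
The pitch classes differ (7 vs. 9), so they are not enharmonic equivalents.

No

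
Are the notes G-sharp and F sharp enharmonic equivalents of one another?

Two spellings are enharmonically equivalent only if they share a pitch class.
Here G# → 8, F# → 6; 6 ≠ 8, so they are not.

No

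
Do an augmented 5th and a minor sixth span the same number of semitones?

Yes

An augmented fifth spans 8 semitones; a minor sixth spans 8.
They are enharmonically equivalent.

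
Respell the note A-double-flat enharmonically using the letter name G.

G

Plain G sits at the same pitch as Abb, so on the letter G the same pitch needs a natural: G.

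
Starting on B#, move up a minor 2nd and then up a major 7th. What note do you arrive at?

B#

A minor second up from B# is C# (letter C, 1 semitone up).
A major seventh up from C# is B# (letter B, 11 semitones up).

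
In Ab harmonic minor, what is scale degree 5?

Degree 5 takes the letter 4 steps above A, which is E.
In harmonic minor, degree 5 sits 7 semitones above the tonic. Ab + 7 semitones is pitch class 3, spelled on E as Eb.

Eb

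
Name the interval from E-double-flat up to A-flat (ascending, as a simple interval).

augmented fourth

The letter names run E→A, a span of 3 letter steps, so the interval is some kind of fourth.
Ebb to Ab is 6 semitones. A perfect fourth is 5, so 6 makes it augmented.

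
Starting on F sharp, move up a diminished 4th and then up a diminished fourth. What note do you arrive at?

A diminished fourth up from F# is Bb (letter B, 4 semitones up).
A diminished fourth up from Bb is Ebb (letter E, 4 semitones up).

Ebb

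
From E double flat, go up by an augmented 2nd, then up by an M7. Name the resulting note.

E

An augmented second up from Ebb is F (letter F, 3 semitones up).
A major seventh up from F is E (letter E, 11 semitones up).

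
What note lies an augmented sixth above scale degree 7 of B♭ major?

F##

Scale degree 7 of Bb major is A.
An augmented sixth (10 semitones) above A lands on the letter F, giving F##.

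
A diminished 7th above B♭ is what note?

B up a major seventh is A#, so the target letter is A.
From Bb, a diminished seventh is 9 semitones up: Abb.

Abb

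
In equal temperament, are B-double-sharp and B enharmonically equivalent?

No

Two spellings are enharmonically equivalent only if they share a pitch class.
Here B## → 1, B → 11; 1 ≠ 11, so they are not.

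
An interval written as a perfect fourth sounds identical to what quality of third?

A perfect fourth spans 5 semitones.
A third spanning 5 semitones is augmented (the major third is 4).

augmented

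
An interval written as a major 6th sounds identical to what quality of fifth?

doubly augmented

A major sixth spans 9 semitones.
A fifth spanning 9 semitones is doubly augmented (the perfect fifth is 7).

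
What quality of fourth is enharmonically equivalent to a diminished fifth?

augmented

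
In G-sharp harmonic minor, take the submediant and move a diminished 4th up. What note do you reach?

The submediant of G# harmonic minor is E.
A diminished fourth (4 semitones) above E lands on the letter A, giving Ab.

Ab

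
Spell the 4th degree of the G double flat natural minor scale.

Degree 4 takes the letter 3 steps above G, which is C.
In natural minor, degree 4 sits 5 semitones above the tonic. Gbb + 5 semitones is pitch class 10, spelled on C as Cbb.

Cbb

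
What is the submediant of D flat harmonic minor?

Bbb

Degree 6 takes the letter 5 steps above D, which is B.
In harmonic minor, degree 6 sits 8 semitones above the tonic. Db + 8 semitones is pitch class 9, spelled on B as Bbb.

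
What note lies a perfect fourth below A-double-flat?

A down a perfect fourth is E, so the target letter is E.
From Abb, a perfect fourth is 5 semitones down: Ebb.

Ebb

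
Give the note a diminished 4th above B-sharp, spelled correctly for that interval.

A fourth above B lands on the letter E.
A diminished fourth spans 4 semitones, so B# moves to pitch class 4. On the letter E that is E.

E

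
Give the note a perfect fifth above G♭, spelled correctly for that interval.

Db

G up a perfect fifth is D, so the target letter is D.
From Gb, a perfect fifth is 7 semitones up: Db.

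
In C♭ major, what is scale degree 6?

Ab

The Cb major scale runs Cb Db Eb Fb Gb Ab Bb.
Degree 6 is Ab.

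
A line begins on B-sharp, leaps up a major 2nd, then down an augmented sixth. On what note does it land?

E

A major second up from B# is C## (letter C, 2 semitones up).
An augmented sixth down from C## is E (letter E, 10 semitones down).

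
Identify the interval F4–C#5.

The letter names run F→C, a span of 4 letter steps, so the interval is some kind of fifth.
F to C# is 8 semitones. A perfect fifth is 7, so 8 makes it augmented.

augmented fifth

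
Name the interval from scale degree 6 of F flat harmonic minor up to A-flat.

Scale degree 6 of Fb harmonic minor is Dbb.
Dbb up to Ab: letters D→A make it a fifth; 8 semitones makes it augmented.

augmented fifth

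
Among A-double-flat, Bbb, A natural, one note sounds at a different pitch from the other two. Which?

In 12-tone equal temperament, enharmonic equivalents share a pitch class. Abb is pitch class 7; Bbb is pitch class 9; A is pitch class 9.
Bbb and A share pitch class 9, while Abb is pitch class 7.

Abb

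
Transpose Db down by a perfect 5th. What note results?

Gb

D down a perfect fifth is G, so the target letter is G.
From Db, a perfect fifth is 7 semitones down: Gb.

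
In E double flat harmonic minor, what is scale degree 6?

The Ebb harmonic minor scale runs Ebb Fb Gbb Abb Bbb Cbb Db.
Degree 6 is Cbb.

Cbb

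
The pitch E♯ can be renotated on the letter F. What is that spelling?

E# is pitch class 5. The letter F alone is pitch class 5.
Pitch class 5 on F needs no accidental: F.

F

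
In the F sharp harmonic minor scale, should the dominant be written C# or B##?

Each scale degree takes a distinct letter name. Degree 5 of a scale on F must use the letter C.
C# and B## are enharmonically the same pitch, but only C# uses the letter C, so it is the correct spelling here.

C#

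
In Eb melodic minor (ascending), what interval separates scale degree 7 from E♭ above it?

Scale degree 7 of Eb melodic minor (ascending) is D.
D up to Eb: letters D→E make it a second; 1 semitone makes it minor.

minor second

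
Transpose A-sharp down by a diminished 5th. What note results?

D##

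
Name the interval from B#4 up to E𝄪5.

The letter names run B→E, a span of 3 letter steps, so the interval is some kind of fourth.
B# to E## is 6 semitones. A perfect fourth is 5, so 6 makes it augmented.

augmented fourth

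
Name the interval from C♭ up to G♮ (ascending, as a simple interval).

Counting letters C–D–E–F–G gives a fifth.
Cb→G = 8 semitones, 1 wider than the perfect fifth (7), so augmented.

augmented fifth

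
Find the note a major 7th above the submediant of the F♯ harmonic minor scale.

C#

The submediant of F# harmonic minor is D.
A major seventh (11 semitones) above D lands on the letter C, giving C#.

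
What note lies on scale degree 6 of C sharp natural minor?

Degree 6 takes the letter 5 steps above C, which is A.
In natural minor, degree 6 sits 8 semitones above the tonic. C# + 8 semitones is pitch class 9, spelled on A as A.

A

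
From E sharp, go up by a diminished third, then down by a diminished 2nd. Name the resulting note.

A diminished third up from E# is G (letter G, 2 semitones up).
A diminished second down from G is F## (letter F, 0 semitones down).

F##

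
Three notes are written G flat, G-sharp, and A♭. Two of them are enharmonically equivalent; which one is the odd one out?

In 12-tone equal temperament, enharmonic equivalents share a pitch class. Gb is pitch class 6; G# is pitch class 8; Ab is pitch class 8.
G# and Ab share pitch class 8, while Gb is pitch class 6.

Gb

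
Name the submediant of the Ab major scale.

The Ab major scale runs Ab Bb C Db Eb F G.
Degree 6 is F.

F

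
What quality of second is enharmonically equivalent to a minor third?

A minor third spans 3 semitones.
A second spanning 3 semitones is augmented (the major second is 2).

augmented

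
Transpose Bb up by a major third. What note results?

B up a major third is D#, so the target letter is D.
From Bb, a major third is 4 semitones up: D.

D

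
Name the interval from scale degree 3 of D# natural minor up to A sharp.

major third

Scale degree 3 of D# natural minor is F#.
F# up to A#: letters F→A make it a third; 4 semitones makes it major.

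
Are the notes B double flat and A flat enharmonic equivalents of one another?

No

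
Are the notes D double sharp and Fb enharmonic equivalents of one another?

Yes

D## is pitch class 4; Fb is pitch class 4.
All spellings map to pitch class 4, so they are enharmonically equivalent.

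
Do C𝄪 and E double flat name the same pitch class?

C## is pitch class 2; Ebb is pitch class 2.
All spellings map to pitch class 2, so they are enharmonically equivalent.

Yes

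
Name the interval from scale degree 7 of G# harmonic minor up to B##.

augmented fourth

Scale degree 7 of G# harmonic minor is F##.
F## up to B##: letters F→B make it a fourth; 6 semitones makes it augmented.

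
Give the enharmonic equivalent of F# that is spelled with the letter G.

Gb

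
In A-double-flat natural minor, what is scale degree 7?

Gbb

Degree 7 takes the letter 6 steps above A, which is G.
In natural minor, degree 7 sits 10 semitones above the tonic. Abb + 10 semitones is pitch class 5, spelled on G as Gbb.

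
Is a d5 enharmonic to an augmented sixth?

A diminished fifth spans 6 semitones; an augmented sixth spans 10.
The spans differ, so they are not enharmonic equivalents.

No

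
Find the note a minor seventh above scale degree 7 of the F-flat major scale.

Db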